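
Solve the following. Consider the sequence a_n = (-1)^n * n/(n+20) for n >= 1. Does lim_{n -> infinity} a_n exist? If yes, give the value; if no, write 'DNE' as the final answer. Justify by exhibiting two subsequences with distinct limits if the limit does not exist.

Examine the behaviour of a_n along subsequences.
a_{2k} = 2k/(2k+20) -> 1. a_{2k+1} = -(2k+1)/(2k+21) -> -1.
Since these two subsequential limits are 1 and -1, distinct, the full sequence cannot converge (a convergent sequence has all subsequences tending to the same limit). So lim a_n does not exist.

DNE


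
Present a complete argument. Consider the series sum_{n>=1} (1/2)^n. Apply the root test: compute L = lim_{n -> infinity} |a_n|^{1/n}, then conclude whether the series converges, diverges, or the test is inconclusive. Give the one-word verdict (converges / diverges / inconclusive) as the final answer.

Let a_n denote the general term. Form |a_n|^(1/n) and simplify:
|a_n|^(1/n) = 1/2
Take the limit as n -> infinity: L = 1/2.
Since L = 1/2 < 1, the root test implies convergence.

converges


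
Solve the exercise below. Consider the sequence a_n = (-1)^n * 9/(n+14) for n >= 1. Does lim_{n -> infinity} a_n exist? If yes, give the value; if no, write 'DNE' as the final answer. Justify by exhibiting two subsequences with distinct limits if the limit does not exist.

Examine the behaviour of a_n along subsequences.
Even-n subsequence a_{2k} = 9/(2k+14) -> 0. Odd-n subsequence a_{2k+1} = -9/(2k+15) -> 0. Both tend to 0, which suggests the limit is 0; verify directly.
|a_n - 0| = 9/(n+14) < 9/n for every n >= 1.
Given epsilon > 0, choose a positive integer N > 9/epsilon. Then for all n >= N, |a_n| < 9/n <= 9/N < epsilon.
So by the definition of the limit, lim a_n exists and equals 0.

0


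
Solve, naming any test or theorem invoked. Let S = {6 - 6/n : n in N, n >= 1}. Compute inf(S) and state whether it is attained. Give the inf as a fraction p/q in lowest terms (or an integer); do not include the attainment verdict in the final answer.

Analysis:
- Values: 0, 3, 4, 9/2, ... strictly increasing.
- Minimum is 0 (n=1); inf = 0 (attained).
- 6 - 6/n -> 6 from below; sup = 6, not attained.
Conclusion: inf(S) = 0, attained in S.

0


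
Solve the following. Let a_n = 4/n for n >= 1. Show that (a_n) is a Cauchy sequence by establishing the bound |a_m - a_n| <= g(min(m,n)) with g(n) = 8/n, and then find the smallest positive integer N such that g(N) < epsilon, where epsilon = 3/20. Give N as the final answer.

For any m, n >= 1, by the triangle inequality:
|a_m - a_n| = |4/m - 4/n| <= 4*1/m + 4*1/n <= 8/min(m,n).
So g(n) = 8/n bounds the Cauchy difference. Since g(n) -> 0, (a_n) is Cauchy.
Now solve g(N) < 3/20: 8/N < 3/20 <=> N > 8 / (3/20) = 160/3.
The smallest integer strictly greater than 160/3 is N = 54.
Check: g(54) = 8/54 = 4/27 < 3/20; g(53) = 8/53 >= 3/20. So N = 54.

54


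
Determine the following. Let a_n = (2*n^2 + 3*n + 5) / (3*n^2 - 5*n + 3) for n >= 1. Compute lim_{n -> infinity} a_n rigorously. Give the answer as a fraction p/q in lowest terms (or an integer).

Divide numerator and denominator by n^2, the highest power:
numerator / n^2 = 2 + 3/n + 5/n^2
denominator / n^2 = 3 - 5/n + 3/n^2
As n -> infinity, all terms of the form c/n^k (k >= 1) tend to 0.
So numerator / n^2 -> 2 and denominator / n^2 -> 3.
Therefore lim a_n = 2/3.

2/3


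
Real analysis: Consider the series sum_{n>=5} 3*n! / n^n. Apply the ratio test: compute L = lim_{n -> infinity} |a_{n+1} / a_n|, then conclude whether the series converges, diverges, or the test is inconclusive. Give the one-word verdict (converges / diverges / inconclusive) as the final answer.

Let a_n denote the general term. Form the ratio a_{n+1}/a_n and simplify:
a_{n+1}/a_n = (n/(n + 1))^n
Take the limit as n -> infinity: L = exp(-1).
Since L = exp(-1) < 1, the ratio test implies the series converges.

converges


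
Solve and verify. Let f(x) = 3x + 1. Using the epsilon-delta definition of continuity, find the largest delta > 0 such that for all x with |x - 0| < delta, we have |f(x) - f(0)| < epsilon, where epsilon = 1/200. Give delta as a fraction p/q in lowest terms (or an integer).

We compute f(0) = 3*(0) + 1 = 1.
|f(x) - f(0)| = |3x + 1 - (1)| = |3(x - 0)| = 3|x - 0|.
We need 3|x - 0| < 1/200, i.e. |x - 0| < 1/200 / 3 = 1/600.
So any delta <= 1/600 works. Conversely, if delta > 1/600, then x = 0 + 1/600 satisfies |x - 0| = 1/600 < delta but |f(x) - f(0)| = 3 * 1/600 = 1/200, which is not < 1/200; so no larger delta works.
Hence the largest such delta is 1/600.

1/600


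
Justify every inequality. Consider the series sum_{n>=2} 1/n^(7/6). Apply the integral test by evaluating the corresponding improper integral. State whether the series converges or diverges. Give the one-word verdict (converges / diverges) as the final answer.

Let f(x) = x^(-7/6). Then f is positive, continuous, and decreasing on [2, infinity), so the integral test applies.
Compute the improper integral int_{2}^infinity f(x) dx:
  antiderivative F(x) = -6/x^(1/6).
  As x -> infinity, F(x) -> 0 (since p = 7/6 > 1).
  So int = F(infinity) - F(2) = 0 - (-3*2^(5/6)) = 3*2^(5/6).
  Finite, so by the integral test, the series converges.

converges


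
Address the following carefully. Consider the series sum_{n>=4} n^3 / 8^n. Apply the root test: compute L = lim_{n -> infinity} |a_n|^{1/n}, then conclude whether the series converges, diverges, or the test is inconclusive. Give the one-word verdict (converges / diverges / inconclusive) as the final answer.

Let a_n denote the general term. Form |a_n|^(1/n) and simplify:
|a_n|^(1/n) = n^(3/n)/8
Take the limit as n -> infinity: L = 1/8.
Since L = 1/8 < 1, the root test implies convergence.

converges


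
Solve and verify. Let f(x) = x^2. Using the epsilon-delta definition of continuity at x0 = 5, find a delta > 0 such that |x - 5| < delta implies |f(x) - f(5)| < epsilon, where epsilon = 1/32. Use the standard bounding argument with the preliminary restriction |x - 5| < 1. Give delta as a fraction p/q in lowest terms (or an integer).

Factor: |x^2 - (5)^2| = |x - 5| * |x + 5|.
Impose |x - 5| < 1 first. Then |x + 5| = |(x - 5) + 2*(5)| <= |x - 5| + 2*|5| < 1 + 10 = 11.
So |x^2 - (5)^2| < delta * 11.
We need delta * 11 <= 1/32, i.e. delta <= 1/32/11 = 1/352.
Since 1/352 < 1, this is tighter than 1; take delta = 1/352.
So delta = 1/352 works.

1/352


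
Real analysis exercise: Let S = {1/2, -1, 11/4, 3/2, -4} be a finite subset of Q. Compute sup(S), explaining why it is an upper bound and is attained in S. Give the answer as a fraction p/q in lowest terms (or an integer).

S is finite, so sup(S) = max(S).
Sorted decreasing:
11/4, 3/2, 1/2, -1, -4
The extremum is 11/4.
For every x in S, x <= 11/4. And 11/4 is in S, so it is attained.
Therefore sup(S) = 11/4.

11/4


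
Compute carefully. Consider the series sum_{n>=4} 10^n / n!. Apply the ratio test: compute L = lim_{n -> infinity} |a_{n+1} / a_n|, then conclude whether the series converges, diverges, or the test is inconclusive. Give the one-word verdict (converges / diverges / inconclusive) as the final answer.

Let a_n denote the general term. Form the ratio a_{n+1}/a_n and simplify:
a_{n+1}/a_n = 10/(n + 1)
Take the limit as n -> infinity: L = 0.
Since L = 0 < 1, the ratio test implies the series converges.

converges


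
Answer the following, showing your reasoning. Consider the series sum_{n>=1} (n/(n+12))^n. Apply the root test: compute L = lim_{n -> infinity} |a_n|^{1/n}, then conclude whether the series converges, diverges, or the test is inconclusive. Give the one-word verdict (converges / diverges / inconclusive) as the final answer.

Let a_n denote the general term. Form |a_n|^(1/n) and simplify:
|a_n|^(1/n) = n/(n + 12)
Take the limit as n -> infinity: L = 1.
Since L = 1, the root test is inconclusive. (In fact a_n = (n/(n+12))^n -> e^(-12) != 0, so the nth-term test shows divergence; but the root test itself gives no conclusion.)

inconclusive


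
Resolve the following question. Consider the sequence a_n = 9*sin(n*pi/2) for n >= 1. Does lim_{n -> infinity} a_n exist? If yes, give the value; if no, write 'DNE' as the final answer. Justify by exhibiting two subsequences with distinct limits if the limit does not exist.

Examine the behaviour of a_n along subsequences.
a_{4k+1} = 9*sin(pi/2 + 2k*pi) = 9 -> 9. a_{4k+3} = 9*sin(3pi/2 + 2k*pi) = -9 -> -9.
Since these two subsequential limits are 9 and -9, distinct, the full sequence cannot converge (a convergent sequence has all subsequences tending to the same limit). So lim a_n does not exist.

DNE


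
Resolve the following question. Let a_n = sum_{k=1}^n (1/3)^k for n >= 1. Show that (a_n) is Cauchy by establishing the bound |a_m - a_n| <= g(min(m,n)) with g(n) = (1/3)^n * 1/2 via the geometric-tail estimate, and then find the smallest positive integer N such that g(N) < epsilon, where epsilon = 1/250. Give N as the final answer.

For m > n >= 1: |a_m - a_n| = sum_{k=n+1}^m (1/3)^k < sum_{k=n+1}^infinity (1/3)^k = (1/3)^(n+1) / (1 - 1/3) = (1/3)^n * (1/3) * (3/2) = (1/3)^n * 1/2.
So g(n) = (1/3)^n / 2. Since g(n) -> 0, (a_n) is Cauchy.
Now solve g(N) < 1/250: (1/3)^N / 2 < 1/250 <=> 3^N > 1 / (2 * 1/250) = 125.
Check powers of 3: 3^4 = 81 <= 125, 3^5 = 243 > 125.
So the smallest such N is 5. Check: g(5) = 1/(2 * 243) = 1/486 < 1/250.

5


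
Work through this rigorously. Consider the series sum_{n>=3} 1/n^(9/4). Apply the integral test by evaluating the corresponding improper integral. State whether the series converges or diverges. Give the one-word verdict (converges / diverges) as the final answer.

Let f(x) = x^(-9/4). Then f is positive, continuous, and decreasing on [3, infinity), so the integral test applies.
Compute the improper integral int_{3}^infinity f(x) dx:
  antiderivative F(x) = -4/(5*x^(5/4)).
  As x -> infinity, F(x) -> 0 (since p = 9/4 > 1).
  So int = F(infinity) - F(3) = 0 - (-4*3^(3/4)/45) = 4*3^(3/4)/45.
  Finite, so by the integral test, the series converges.

converges


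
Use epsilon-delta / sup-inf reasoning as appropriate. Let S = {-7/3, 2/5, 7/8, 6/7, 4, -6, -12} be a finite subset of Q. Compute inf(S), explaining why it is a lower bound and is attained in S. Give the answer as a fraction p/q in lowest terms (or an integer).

S is finite, so inf(S) = min(S).
Sorted increasing:
-12, -6, -7/3, 2/5, 6/7, 7/8, 4
The extremum is -12.
For every x in S, x >= -12. And -12 is in S, so it is attained.
Therefore inf(S) = -12.

-12


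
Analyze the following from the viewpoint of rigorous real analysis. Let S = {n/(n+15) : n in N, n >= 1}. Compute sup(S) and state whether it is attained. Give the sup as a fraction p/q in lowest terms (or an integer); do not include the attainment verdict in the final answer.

Analysis:
- Values: 1/16, 2/17, 1/6, 4/19, ... strictly increasing.
- Minimum is 1/16 (n=1); inf = 1/16 (attained).
- n/(n+15) = 1 - 15/(n+15) -> 1 from below as n -> infinity, and never equals 1.
- So sup = 1 (not attained).
Conclusion: sup(S) = 1, not attained in S.

1


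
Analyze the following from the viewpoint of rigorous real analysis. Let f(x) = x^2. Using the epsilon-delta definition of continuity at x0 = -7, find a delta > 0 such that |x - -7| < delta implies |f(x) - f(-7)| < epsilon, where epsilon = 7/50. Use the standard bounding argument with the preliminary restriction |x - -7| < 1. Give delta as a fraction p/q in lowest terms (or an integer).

Factor: |x^2 - (-7)^2| = |x - -7| * |x + -7|.
Impose |x - -7| < 1 first. Then |x + -7| = |(x - -7) + 2*(-7)| <= |x - -7| + 2*|-7| < 1 + 14 = 15.
So |x^2 - (-7)^2| < delta * 15.
We need delta * 15 <= 7/50, i.e. delta <= 7/50/15 = 7/750.
Since 7/750 < 1, this is tighter than 1; take delta = 7/750.
So delta = 7/750 works.

7/750


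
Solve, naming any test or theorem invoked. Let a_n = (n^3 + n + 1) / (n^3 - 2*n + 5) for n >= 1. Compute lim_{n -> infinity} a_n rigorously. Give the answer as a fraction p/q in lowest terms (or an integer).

Divide numerator and denominator by n^3, the highest power:
numerator / n^3 = 1 + n^(-2) + n^(-3)
denominator / n^3 = 1 - 2/n^2 + 5/n^3
As n -> infinity, all terms of the form c/n^k (k >= 1) tend to 0.
So numerator / n^3 -> 1 and denominator / n^3 -> 1.
Therefore lim a_n = 1.

1


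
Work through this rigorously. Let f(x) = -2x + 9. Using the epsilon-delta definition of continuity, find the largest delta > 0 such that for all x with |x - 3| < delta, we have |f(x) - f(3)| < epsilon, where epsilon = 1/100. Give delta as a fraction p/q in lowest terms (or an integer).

We compute f(3) = -2*(3) + 9 = 3.
|f(x) - f(3)| = |-2x + 9 - (3)| = |-2(x - 3)| = 2|x - 3|.
We need 2|x - 3| < 1/100, i.e. |x - 3| < 1/100 / 2 = 1/200.
So any delta <= 1/200 works. Conversely, if delta > 1/200, then x = 3 + 1/200 satisfies |x - 3| = 1/200 < delta but |f(x) - f(3)| = 2 * 1/200 = 1/100, which is not < 1/100; so no larger delta works.
Hence the largest such delta is 1/200.

1/200


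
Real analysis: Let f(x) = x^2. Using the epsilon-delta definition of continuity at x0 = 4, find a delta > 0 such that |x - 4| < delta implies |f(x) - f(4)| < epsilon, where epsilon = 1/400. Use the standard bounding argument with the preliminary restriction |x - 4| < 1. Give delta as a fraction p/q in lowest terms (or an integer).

Factor: |x^2 - (4)^2| = |x - 4| * |x + 4|.
Impose |x - 4| < 1 first. Then |x + 4| = |(x - 4) + 2*(4)| <= |x - 4| + 2*|4| < 1 + 8 = 9.
So |x^2 - (4)^2| < delta * 9.
We need delta * 9 <= 1/400, i.e. delta <= 1/400/9 = 1/3600.
Since 1/3600 < 1, this is tighter than 1; take delta = 1/3600.
So delta = 1/3600 works.

1/3600


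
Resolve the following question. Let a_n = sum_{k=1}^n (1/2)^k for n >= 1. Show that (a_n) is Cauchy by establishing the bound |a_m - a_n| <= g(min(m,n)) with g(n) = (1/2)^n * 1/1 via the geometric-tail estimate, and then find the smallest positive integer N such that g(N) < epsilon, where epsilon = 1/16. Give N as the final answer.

For m > n >= 1: |a_m - a_n| = sum_{k=n+1}^m (1/2)^k < sum_{k=n+1}^infinity (1/2)^k = (1/2)^(n+1) / (1 - 1/2) = (1/2)^n * (1/2) * (2/1) = (1/2)^n * 1/1.
So g(n) = (1/2)^n / 1. Since g(n) -> 0, (a_n) is Cauchy.
Now solve g(N) < 1/16: (1/2)^N / 1 < 1/16 <=> 2^N > 1 / (1 * 1/16) = 16.
Check powers of 2: 2^4 = 16 <= 16, 2^5 = 32 > 16.
So the smallest such N is 5. Check: g(5) = 1/(1 * 32) = 1/32 < 1/16.

5


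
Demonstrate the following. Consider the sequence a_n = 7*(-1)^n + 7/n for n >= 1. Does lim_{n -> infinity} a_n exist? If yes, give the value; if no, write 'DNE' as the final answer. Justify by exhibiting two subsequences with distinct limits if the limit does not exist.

Examine the behaviour of a_n along subsequences.
a_{2k} = 7 + 7/(2k) -> 7. a_{2k+1} = -7 + 7/(2k+1) -> -7.
Since these two subsequential limits are 7 and -7, distinct, the full sequence cannot converge (a convergent sequence has all subsequences tending to the same limit). So lim a_n does not exist.

DNE


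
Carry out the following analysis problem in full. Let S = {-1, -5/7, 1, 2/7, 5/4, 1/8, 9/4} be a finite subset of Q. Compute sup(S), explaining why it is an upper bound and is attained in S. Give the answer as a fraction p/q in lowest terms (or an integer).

S is finite, so sup(S) = max(S).
Sorted decreasing:
9/4, 5/4, 1, 2/7, 1/8, -5/7, -1
The extremum is 9/4.
For every x in S, x <= 9/4. And 9/4 is in S, so it is attained.
Therefore sup(S) = 9/4.

9/4


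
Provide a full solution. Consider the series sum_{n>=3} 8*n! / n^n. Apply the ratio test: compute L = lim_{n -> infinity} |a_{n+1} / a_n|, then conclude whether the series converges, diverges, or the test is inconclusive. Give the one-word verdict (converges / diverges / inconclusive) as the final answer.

Let a_n denote the general term. Form the ratio a_{n+1}/a_n and simplify:
a_{n+1}/a_n = (n/(n + 1))^n
Take the limit as n -> infinity: L = exp(-1).
Since L = exp(-1) < 1, the ratio test implies the series converges.

converges


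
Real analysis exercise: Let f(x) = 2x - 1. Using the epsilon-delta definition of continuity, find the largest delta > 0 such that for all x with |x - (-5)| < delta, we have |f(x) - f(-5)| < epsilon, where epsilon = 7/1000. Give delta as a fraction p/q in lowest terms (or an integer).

We compute f(-5) = 2*(-5) - 1 = -11.
|f(x) - f(-5)| = |2x - 1 - (-11)| = |2(x - (-5))| = 2|x - (-5)|.
We need 2|x - (-5)| < 7/1000, i.e. |x - (-5)| < 7/1000 / 2 = 7/2000.
So any delta <= 7/2000 works. Conversely, if delta > 7/2000, then x = -5 + 7/2000 satisfies |x - (-5)| = 7/2000 < delta but |f(x) - f(-5)| = 2 * 7/2000 = 7/1000, which is not < 7/1000; so no larger delta works.
Hence the largest such delta is 7/2000.

7/2000


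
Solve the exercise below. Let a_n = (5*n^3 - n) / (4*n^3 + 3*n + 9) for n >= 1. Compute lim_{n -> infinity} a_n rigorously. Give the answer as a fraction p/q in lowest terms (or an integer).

Divide numerator and denominator by n^3, the highest power:
numerator / n^3 = 5 - 1/n^2
denominator / n^3 = 4 + 3/n^2 + 9/n^3
As n -> infinity, all terms of the form c/n^k (k >= 1) tend to 0.
So numerator / n^3 -> 5 and denominator / n^3 -> 4.
Therefore lim a_n = 5/4.

5/4


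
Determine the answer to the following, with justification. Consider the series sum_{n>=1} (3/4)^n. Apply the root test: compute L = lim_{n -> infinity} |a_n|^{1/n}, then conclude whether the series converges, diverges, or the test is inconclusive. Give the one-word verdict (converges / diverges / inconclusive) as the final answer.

Let a_n denote the general term. Form |a_n|^(1/n) and simplify:
|a_n|^(1/n) = 3/4
Take the limit as n -> infinity: L = 3/4.
Since L = 3/4 < 1, the root test implies convergence.

converges


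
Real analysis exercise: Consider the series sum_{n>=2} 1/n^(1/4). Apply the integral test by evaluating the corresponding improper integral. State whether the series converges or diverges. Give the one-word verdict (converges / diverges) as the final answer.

Let f(x) = x^(-1/4). Then f is positive, continuous, and decreasing on [2, infinity), so the integral test applies.
Compute the improper integral int_{2}^infinity f(x) dx:
  antiderivative F(x) = 4*x^(3/4)/3.
  As x -> infinity, F(x) -> infinity (since p = 1/4 < 1).
  So the integral diverges. By the integral test, the series diverges.

diverges


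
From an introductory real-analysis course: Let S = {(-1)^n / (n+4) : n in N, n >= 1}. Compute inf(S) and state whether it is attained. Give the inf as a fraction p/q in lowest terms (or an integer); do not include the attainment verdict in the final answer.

Analysis:
- Values: -1/5, 1/6, -1/7, 1/8, -1/9, ...
- Positive terms (even n): 1/(2+4), 1/(4+4), ... decreasing -> max = 1/6 (n=2).
- Negative terms (odd n): -1/(1+4), -1/(3+4), ... increasing -> min = -1/5 (n=1).
- So sup = 1/6 (attained at n=2); inf = -1/5 (attained at n=1).
Conclusion: inf(S) = -1/5, attained in S.

-1/5


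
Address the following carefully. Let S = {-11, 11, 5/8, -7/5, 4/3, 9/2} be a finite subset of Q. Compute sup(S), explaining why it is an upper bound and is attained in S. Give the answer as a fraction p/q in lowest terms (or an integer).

S is finite, so sup(S) = max(S).
Sorted decreasing:
11, 9/2, 4/3, 5/8, -7/5, -11
The extremum is 11.
For every x in S, x <= 11. And 11 is in S, so it is attained.
Therefore sup(S) = 11.

11


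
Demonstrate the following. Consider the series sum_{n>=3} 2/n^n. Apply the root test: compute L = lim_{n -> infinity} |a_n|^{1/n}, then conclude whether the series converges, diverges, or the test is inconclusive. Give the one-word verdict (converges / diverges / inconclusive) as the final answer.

Let a_n denote the general term. Form |a_n|^(1/n) and simplify:
|a_n|^(1/n) = 2^(1/n)/n
Take the limit as n -> infinity: L = 0.
Since L = 0 < 1, the root test implies convergence.

converges


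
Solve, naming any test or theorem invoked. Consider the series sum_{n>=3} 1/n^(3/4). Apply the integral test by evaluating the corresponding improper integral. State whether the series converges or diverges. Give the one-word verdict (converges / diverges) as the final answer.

Let f(x) = x^(-3/4). Then f is positive, continuous, and decreasing on [3, infinity), so the integral test applies.
Compute the improper integral int_{3}^infinity f(x) dx:
  antiderivative F(x) = 4*x^(1/4).
  As x -> infinity, F(x) -> infinity (since p = 3/4 < 1).
  So the integral diverges. By the integral test, the series diverges.

diverges


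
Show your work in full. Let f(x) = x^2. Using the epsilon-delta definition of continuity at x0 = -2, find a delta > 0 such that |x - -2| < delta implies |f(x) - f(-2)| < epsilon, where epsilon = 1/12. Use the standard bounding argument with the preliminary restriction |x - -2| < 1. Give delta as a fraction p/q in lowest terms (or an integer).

Factor: |x^2 - (-2)^2| = |x - -2| * |x + -2|.
Impose |x - -2| < 1 first. Then |x + -2| = |(x - -2) + 2*(-2)| <= |x - -2| + 2*|-2| < 1 + 4 = 5.
So |x^2 - (-2)^2| < delta * 5.
We need delta * 5 <= 1/12, i.e. delta <= 1/12/5 = 1/60.
Since 1/60 < 1, this is tighter than 1; take delta = 1/60.
So delta = 1/60 works.

1/60


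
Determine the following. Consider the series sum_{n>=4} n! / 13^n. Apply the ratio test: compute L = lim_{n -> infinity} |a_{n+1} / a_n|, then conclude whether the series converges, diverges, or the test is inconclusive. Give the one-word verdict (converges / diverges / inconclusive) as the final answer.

Let a_n denote the general term. Form the ratio a_{n+1}/a_n and simplify:
a_{n+1}/a_n = n/13 + 1/13
Take the limit as n -> infinity: L = infinity.
Since L = infinity > 1 (or L = infinity), the ratio test implies the series diverges.

diverges


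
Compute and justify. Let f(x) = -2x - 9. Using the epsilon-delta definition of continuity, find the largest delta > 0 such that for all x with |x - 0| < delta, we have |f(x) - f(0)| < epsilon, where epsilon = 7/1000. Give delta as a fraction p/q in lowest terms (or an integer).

We compute f(0) = -2*(0) - 9 = -9.
|f(x) - f(0)| = |-2x - 9 - (-9)| = |-2(x - 0)| = 2|x - 0|.
We need 2|x - 0| < 7/1000, i.e. |x - 0| < 7/1000 / 2 = 7/2000.
So any delta <= 7/2000 works. Conversely, if delta > 7/2000, then x = 0 + 7/2000 satisfies |x - 0| = 7/2000 < delta but |f(x) - f(0)| = 2 * 7/2000 = 7/1000, which is not < 7/1000; so no larger delta works.
Hence the largest such delta is 7/2000.

7/2000


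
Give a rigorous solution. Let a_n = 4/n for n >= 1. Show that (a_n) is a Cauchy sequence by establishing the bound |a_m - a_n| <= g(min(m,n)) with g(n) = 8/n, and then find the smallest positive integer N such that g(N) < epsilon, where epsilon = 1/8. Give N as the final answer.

For any m, n >= 1, by the triangle inequality:
|a_m - a_n| = |4/m - 4/n| <= 4*1/m + 4*1/n <= 8/min(m,n).
So g(n) = 8/n bounds the Cauchy difference. Since g(n) -> 0, (a_n) is Cauchy.
Now solve g(N) < 1/8: 8/N < 1/8 <=> N > 8 / (1/8) = 64.
The smallest integer strictly greater than 64 is N = 65.
Check: g(65) = 8/65 = 8/65 < 1/8; g(64) = 1/8 >= 1/8. So N = 65.

65


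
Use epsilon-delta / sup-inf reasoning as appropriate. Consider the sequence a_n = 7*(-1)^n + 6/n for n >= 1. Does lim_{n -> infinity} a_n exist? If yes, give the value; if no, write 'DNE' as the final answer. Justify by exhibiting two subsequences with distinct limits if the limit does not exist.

Examine the behaviour of a_n along subsequences.
a_{2k} = 7 + 6/(2k) -> 7. a_{2k+1} = -7 + 6/(2k+1) -> -7.
Since these two subsequential limits are 7 and -7, distinct, the full sequence cannot converge (a convergent sequence has all subsequences tending to the same limit). So lim a_n does not exist.

DNE


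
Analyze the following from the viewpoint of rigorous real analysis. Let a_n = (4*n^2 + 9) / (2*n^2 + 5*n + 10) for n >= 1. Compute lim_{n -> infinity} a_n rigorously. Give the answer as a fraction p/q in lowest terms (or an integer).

Divide numerator and denominator by n^2, the highest power:
numerator / n^2 = 4 + 9/n^2
denominator / n^2 = 2 + 5/n + 10/n^2
As n -> infinity, all terms of the form c/n^k (k >= 1) tend to 0.
So numerator / n^2 -> 4 and denominator / n^2 -> 2.
Therefore lim a_n = 2.

2


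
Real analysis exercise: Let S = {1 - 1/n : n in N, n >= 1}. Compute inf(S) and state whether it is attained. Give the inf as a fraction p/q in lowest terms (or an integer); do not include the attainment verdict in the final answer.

Analysis:
- Values: 0, 1/2, 2/3, 3/4, ... strictly increasing.
- Minimum is 0 (n=1); inf = 0 (attained).
- 1 - 1/n -> 1 from below; sup = 1, not attained.
Conclusion: inf(S) = 0, attained in S.

0


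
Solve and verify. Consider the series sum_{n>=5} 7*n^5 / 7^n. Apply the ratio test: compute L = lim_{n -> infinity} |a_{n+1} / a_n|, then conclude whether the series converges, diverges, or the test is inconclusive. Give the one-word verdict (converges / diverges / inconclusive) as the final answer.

Let a_n denote the general term. Form the ratio a_{n+1}/a_n and simplify:
a_{n+1}/a_n = (n + 1)^5/(7*n^5)
Take the limit as n -> infinity: L = 1/7.
Since L = 1/7 < 1, the ratio test implies the series converges.

converges


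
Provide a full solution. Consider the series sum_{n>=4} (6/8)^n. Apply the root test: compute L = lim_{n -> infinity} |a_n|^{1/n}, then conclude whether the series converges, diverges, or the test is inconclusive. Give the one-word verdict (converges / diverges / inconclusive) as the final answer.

Let a_n denote the general term. Form |a_n|^(1/n) and simplify:
|a_n|^(1/n) = 3/4
Take the limit as n -> infinity: L = 3/4.
Since L = 3/4 < 1, the root test implies convergence.

converges


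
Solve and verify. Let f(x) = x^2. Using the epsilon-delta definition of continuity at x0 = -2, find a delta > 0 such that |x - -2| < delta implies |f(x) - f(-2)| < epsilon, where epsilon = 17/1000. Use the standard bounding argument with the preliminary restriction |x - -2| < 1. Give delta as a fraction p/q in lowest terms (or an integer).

Factor: |x^2 - (-2)^2| = |x - -2| * |x + -2|.
Impose |x - -2| < 1 first. Then |x + -2| = |(x - -2) + 2*(-2)| <= |x - -2| + 2*|-2| < 1 + 4 = 5.
So |x^2 - (-2)^2| < delta * 5.
We need delta * 5 <= 17/1000, i.e. delta <= 17/1000/5 = 17/5000.
Since 17/5000 < 1, this is tighter than 1; take delta = 17/5000.
So delta = 17/5000 works.

17/5000


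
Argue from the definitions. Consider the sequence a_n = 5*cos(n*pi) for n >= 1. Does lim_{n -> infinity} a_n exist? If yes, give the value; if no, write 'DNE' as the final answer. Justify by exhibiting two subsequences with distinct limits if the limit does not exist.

Examine the behaviour of a_n along subsequences.
cos(n*pi) = (-1)^n, so a_n = 5*(-1)^n. a_{2k} = 5 -> 5. a_{2k+1} = -5 -> -5.
Since these two subsequential limits are 5 and -5, distinct, the full sequence cannot converge (a convergent sequence has all subsequences tending to the same limit). So lim a_n does not exist.

DNE


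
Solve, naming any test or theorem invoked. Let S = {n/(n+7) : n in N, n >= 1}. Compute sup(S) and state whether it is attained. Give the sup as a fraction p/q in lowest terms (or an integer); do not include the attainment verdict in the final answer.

Analysis:
- Values: 1/8, 2/9, 3/10, 4/11, ... strictly increasing.
- Minimum is 1/8 (n=1); inf = 1/8 (attained).
- n/(n+7) = 1 - 7/(n+7) -> 1 from below as n -> infinity, and never equals 1.
- So sup = 1 (not attained).
Conclusion: sup(S) = 1, not attained in S.

1


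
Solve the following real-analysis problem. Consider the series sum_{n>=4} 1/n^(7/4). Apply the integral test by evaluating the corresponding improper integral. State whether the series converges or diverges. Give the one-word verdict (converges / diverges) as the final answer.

Let f(x) = x^(-7/4). Then f is positive, continuous, and decreasing on [4, infinity), so the integral test applies.
Compute the improper integral int_{4}^infinity f(x) dx:
  antiderivative F(x) = -4/(3*x^(3/4)).
  As x -> infinity, F(x) -> 0 (since p = 7/4 > 1).
  So int = F(infinity) - F(4) = 0 - (-sqrt(2)/3) = sqrt(2)/3.
  Finite, so by the integral test, the series converges.

converges


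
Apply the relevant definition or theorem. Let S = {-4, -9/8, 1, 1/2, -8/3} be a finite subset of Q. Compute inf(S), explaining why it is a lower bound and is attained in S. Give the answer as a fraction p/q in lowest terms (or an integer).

S is finite, so inf(S) = min(S).
Sorted increasing:
-4, -8/3, -9/8, 1/2, 1
The extremum is -4.
For every x in S, x >= -4. And -4 is in S, so it is attained.
Therefore inf(S) = -4.

-4


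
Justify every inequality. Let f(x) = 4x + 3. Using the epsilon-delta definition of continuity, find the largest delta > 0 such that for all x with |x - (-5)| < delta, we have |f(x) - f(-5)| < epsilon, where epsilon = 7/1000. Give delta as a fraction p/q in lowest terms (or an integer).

We compute f(-5) = 4*(-5) + 3 = -17.
|f(x) - f(-5)| = |4x + 3 - (-17)| = |4(x - (-5))| = 4|x - (-5)|.
We need 4|x - (-5)| < 7/1000, i.e. |x - (-5)| < 7/1000 / 4 = 7/4000.
So any delta <= 7/4000 works. Conversely, if delta > 7/4000, then x = -5 + 7/4000 satisfies |x - (-5)| = 7/4000 < delta but |f(x) - f(-5)| = 4 * 7/4000 = 7/1000, which is not < 7/1000; so no larger delta works.
Hence the largest such delta is 7/4000.

7/4000


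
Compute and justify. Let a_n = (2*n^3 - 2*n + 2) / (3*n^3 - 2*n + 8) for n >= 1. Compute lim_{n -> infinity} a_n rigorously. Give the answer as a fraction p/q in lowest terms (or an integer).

Divide numerator and denominator by n^3, the highest power:
numerator / n^3 = 2 - 2/n^2 + 2/n^3
denominator / n^3 = 3 - 2/n^2 + 8/n^3
As n -> infinity, all terms of the form c/n^k (k >= 1) tend to 0.
So numerator / n^3 -> 2 and denominator / n^3 -> 3.
Therefore lim a_n = 2/3.

2/3


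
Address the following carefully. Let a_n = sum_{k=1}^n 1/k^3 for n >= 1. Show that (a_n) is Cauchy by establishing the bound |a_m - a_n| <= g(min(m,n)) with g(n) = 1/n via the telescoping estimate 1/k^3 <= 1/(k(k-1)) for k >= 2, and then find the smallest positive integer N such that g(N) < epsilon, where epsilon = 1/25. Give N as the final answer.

For m > n >= 1: |a_m - a_n| = sum_{k=n+1}^m 1/k^3.
Use 1/k^3 <= 1/(k(k-1)) = 1/(k-1) - 1/k for k >= 2 (which holds since k^3 >= k^2 >= k(k-1) for k >= 2):
sum_{k=n+1}^m 1/k^3 <= sum_{k=n+1}^m (1/(k-1) - 1/k) = 1/n - 1/m <= 1/n.
By symmetry the same bound holds with n,m swapped, so |a_m - a_n| <= 1/min(m,n) = g(min(m,n)). Since g(n) -> 0, (a_n) is Cauchy.
Now solve g(N) < 1/25: 1/N < 1/25 <=> N > 1/(1/25) = 25.
The smallest integer strictly greater than 25 is N = 26.
Check: g(26) = 1/26 < 1/25; g(25) = 1/25 >= 1/25. So N = 26.

26


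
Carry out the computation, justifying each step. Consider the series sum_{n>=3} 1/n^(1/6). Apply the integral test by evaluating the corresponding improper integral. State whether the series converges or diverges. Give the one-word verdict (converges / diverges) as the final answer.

Let f(x) = x^(-1/6). Then f is positive, continuous, and decreasing on [3, infinity), so the integral test applies.
Compute the improper integral int_{3}^infinity f(x) dx:
  antiderivative F(x) = 6*x^(5/6)/5.
  As x -> infinity, F(x) -> infinity (since p = 1/6 < 1).
  So the integral diverges. By the integral test, the series diverges.

diverges


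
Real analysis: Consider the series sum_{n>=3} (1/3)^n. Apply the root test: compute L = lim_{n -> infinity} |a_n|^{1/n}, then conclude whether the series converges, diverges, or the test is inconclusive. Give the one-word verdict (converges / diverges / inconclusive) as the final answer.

Let a_n denote the general term. Form |a_n|^(1/n) and simplify:
|a_n|^(1/n) = 1/3
Take the limit as n -> infinity: L = 1/3.
Since L = 1/3 < 1, the root test implies convergence.

converges


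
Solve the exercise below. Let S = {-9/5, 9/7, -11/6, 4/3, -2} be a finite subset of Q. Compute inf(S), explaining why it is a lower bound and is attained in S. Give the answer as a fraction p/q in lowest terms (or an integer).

S is finite, so inf(S) = min(S).
Sorted increasing:
-2, -11/6, -9/5, 9/7, 4/3
The extremum is -2.
For every x in S, x >= -2. And -2 is in S, so it is attained.
Therefore inf(S) = -2.

-2


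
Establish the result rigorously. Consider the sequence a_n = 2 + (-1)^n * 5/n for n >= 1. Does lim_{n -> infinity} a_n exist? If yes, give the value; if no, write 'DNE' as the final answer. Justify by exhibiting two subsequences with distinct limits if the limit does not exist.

Examine the behaviour of a_n along subsequences.
Even-n subsequence a_{2k} = 2 + 5/(2k) -> 2. Odd-n subsequence a_{2k+1} = 2 - 5/(2k+1) -> 2. Both tend to 2, which suggests the limit is 2; verify directly.
|a_n - 2| = |(-1)^n * 5/n| = 5/n for every n >= 1.
Given epsilon > 0, choose a positive integer N > 5/epsilon. Then for all n >= N, |a_n - 2| = 5/n <= 5/N < epsilon.
So by the definition of the limit, lim a_n exists and equals 2.

2


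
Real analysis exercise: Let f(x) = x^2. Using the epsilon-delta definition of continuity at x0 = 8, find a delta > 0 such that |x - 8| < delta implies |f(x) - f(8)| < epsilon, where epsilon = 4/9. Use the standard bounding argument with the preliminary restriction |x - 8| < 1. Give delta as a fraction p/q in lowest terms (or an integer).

Factor: |x^2 - (8)^2| = |x - 8| * |x + 8|.
Impose |x - 8| < 1 first. Then |x + 8| = |(x - 8) + 2*(8)| <= |x - 8| + 2*|8| < 1 + 16 = 17.
So |x^2 - (8)^2| < delta * 17.
We need delta * 17 <= 4/9, i.e. delta <= 4/9/17 = 4/153.
Since 4/153 < 1, this is tighter than 1; take delta = 4/153.
So delta = 4/153 works.

4/153


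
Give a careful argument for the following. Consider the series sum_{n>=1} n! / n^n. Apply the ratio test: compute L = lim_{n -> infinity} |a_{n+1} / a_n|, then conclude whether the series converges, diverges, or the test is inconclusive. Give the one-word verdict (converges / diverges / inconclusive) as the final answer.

Let a_n denote the general term. Form the ratio a_{n+1}/a_n and simplify:
a_{n+1}/a_n = (n/(n + 1))^n
Take the limit as n -> infinity: L = exp(-1).
Since L = exp(-1) < 1, the ratio test implies the series converges.

converges


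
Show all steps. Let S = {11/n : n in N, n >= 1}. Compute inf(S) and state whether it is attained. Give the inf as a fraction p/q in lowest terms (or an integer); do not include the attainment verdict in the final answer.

Analysis:
- Values: 11, 11/2, 11/3, 11/4, ... strictly decreasing.
- The maximum is 11 (n=1); sup = 11 (attained).
- The set is bounded below by 0; 11/n -> 0 so 0 is the greatest lower bound.
- 0 is not in the set, so inf = 0 is not attained.
Conclusion: inf(S) = 0, not attained in S.

0


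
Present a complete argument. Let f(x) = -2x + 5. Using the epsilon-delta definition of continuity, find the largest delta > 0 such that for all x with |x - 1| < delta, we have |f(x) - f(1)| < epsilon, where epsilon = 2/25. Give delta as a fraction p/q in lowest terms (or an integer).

We compute f(1) = -2*(1) + 5 = 3.
|f(x) - f(1)| = |-2x + 5 - (3)| = |-2(x - 1)| = 2|x - 1|.
We need 2|x - 1| < 2/25, i.e. |x - 1| < 2/25 / 2 = 1/25.
So any delta <= 1/25 works. Conversely, if delta > 1/25, then x = 1 + 1/25 satisfies |x - 1| = 1/25 < delta but |f(x) - f(1)| = 2 * 1/25 = 2/25, which is not < 2/25; so no larger delta works.
Hence the largest such delta is 1/25.

1/25


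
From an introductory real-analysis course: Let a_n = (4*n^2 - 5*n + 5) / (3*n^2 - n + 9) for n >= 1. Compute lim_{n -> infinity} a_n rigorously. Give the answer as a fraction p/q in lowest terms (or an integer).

Divide numerator and denominator by n^2, the highest power:
numerator / n^2 = 4 - 5/n + 5/n^2
denominator / n^2 = 3 - 1/n + 9/n^2
As n -> infinity, all terms of the form c/n^k (k >= 1) tend to 0.
So numerator / n^2 -> 4 and denominator / n^2 -> 3.
Therefore lim a_n = 4/3.

4/3


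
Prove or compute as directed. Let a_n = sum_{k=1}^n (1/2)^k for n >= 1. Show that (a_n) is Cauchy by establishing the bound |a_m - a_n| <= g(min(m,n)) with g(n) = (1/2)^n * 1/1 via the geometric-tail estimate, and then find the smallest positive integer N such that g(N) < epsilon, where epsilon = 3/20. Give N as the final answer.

For m > n >= 1: |a_m - a_n| = sum_{k=n+1}^m (1/2)^k < sum_{k=n+1}^infinity (1/2)^k = (1/2)^(n+1) / (1 - 1/2) = (1/2)^n * (1/2) * (2/1) = (1/2)^n * 1/1.
So g(n) = (1/2)^n / 1. Since g(n) -> 0, (a_n) is Cauchy.
Now solve g(N) < 3/20: (1/2)^N / 1 < 3/20 <=> 2^N > 1 / (1 * 3/20) = 20/3.
Check powers of 2: 2^2 = 4 <= 20/3, 2^3 = 8 > 20/3.
So the smallest such N is 3. Check: g(3) = 1/(1 * 8) = 1/8 < 3/20.

3


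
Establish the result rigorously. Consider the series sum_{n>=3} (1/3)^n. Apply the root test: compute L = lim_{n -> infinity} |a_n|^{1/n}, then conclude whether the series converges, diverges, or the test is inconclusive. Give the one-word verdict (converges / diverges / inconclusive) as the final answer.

Let a_n denote the general term. Form |a_n|^(1/n) and simplify:
|a_n|^(1/n) = 1/3
Take the limit as n -> infinity: L = 1/3.
Since L = 1/3 < 1, the root test implies convergence.

converges


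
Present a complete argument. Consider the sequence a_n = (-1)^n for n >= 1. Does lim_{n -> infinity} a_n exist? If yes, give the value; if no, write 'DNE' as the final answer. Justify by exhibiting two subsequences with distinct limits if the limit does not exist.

Examine the behaviour of a_n along subsequences.
Even-n subsequence a_{2k} = 1 -> 1. Odd-n subsequence a_{2k+1} = -1 -> -1.
Since these two subsequential limits are 1 and -1, distinct, the full sequence cannot converge (a convergent sequence has all subsequences tending to the same limit). So lim a_n does not exist.

DNE


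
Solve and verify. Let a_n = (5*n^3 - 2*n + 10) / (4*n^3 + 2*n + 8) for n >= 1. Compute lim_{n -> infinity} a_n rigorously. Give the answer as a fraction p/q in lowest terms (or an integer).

Divide numerator and denominator by n^3, the highest power:
numerator / n^3 = 5 - 2/n^2 + 10/n^3
denominator / n^3 = 4 + 2/n^2 + 8/n^3
As n -> infinity, all terms of the form c/n^k (k >= 1) tend to 0.
So numerator / n^3 -> 5 and denominator / n^3 -> 4.
Therefore lim a_n = 5/4.

5/4


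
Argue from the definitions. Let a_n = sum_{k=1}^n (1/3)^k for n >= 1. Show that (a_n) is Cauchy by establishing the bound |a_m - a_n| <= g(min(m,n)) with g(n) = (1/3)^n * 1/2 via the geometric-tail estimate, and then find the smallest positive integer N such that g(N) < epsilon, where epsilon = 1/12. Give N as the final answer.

For m > n >= 1: |a_m - a_n| = sum_{k=n+1}^m (1/3)^k < sum_{k=n+1}^infinity (1/3)^k = (1/3)^(n+1) / (1 - 1/3) = (1/3)^n * (1/3) * (3/2) = (1/3)^n * 1/2.
So g(n) = (1/3)^n / 2. Since g(n) -> 0, (a_n) is Cauchy.
Now solve g(N) < 1/12: (1/3)^N / 2 < 1/12 <=> 3^N > 1 / (2 * 1/12) = 6.
Check powers of 3: 3^1 = 3 <= 6, 3^2 = 9 > 6.
So the smallest such N is 2. Check: g(2) = 1/(2 * 9) = 1/18 < 1/12.

2


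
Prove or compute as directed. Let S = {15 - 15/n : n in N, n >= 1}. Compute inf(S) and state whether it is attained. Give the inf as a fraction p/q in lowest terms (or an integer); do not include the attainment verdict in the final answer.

Analysis:
- Values: 0, 15/2, 10, 45/4, ... strictly increasing.
- Minimum is 0 (n=1); inf = 0 (attained).
- 15 - 15/n -> 15 from below; sup = 15, not attained.
Conclusion: inf(S) = 0, attained in S.

0


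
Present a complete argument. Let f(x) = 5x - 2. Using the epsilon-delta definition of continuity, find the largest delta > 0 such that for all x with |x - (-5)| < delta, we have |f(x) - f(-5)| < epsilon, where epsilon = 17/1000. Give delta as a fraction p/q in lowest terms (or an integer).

We compute f(-5) = 5*(-5) - 2 = -27.
|f(x) - f(-5)| = |5x - 2 - (-27)| = |5(x - (-5))| = 5|x - (-5)|.
We need 5|x - (-5)| < 17/1000, i.e. |x - (-5)| < 17/1000 / 5 = 17/5000.
So any delta <= 17/5000 works. Conversely, if delta > 17/5000, then x = -5 + 17/5000 satisfies |x - (-5)| = 17/5000 < delta but |f(x) - f(-5)| = 5 * 17/5000 = 17/1000, which is not < 17/1000; so no larger delta works.
Hence the largest such delta is 17/5000.

17/5000


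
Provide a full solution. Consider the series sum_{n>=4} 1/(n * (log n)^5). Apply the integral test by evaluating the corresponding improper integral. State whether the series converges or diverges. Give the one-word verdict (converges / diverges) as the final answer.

Let f(x) = 1/(x*log(x)^5). Then f is positive, continuous, and decreasing on [4, infinity), so the integral test applies.
Compute the improper integral int_{4}^infinity f(x) dx:
  antiderivative F(x) = -1/(4*log(x)^4).
  F(x) -> 0 as x -> infinity.  int = 0 - F(4) = 1/(4*log(4)^4) < infinity. By the integral test, the series converges.

converges
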